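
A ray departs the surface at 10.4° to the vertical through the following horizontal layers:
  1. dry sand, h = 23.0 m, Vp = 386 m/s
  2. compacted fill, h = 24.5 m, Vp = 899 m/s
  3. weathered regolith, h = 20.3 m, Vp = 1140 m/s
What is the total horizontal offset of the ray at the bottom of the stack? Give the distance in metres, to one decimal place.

28.4 m

p = sin θ₁/V₁ = sin 10.4°/386 = 4.6767e-04 s/m is conserved through the stack.
Layer 1: θ = 10.40°; offset = 23.0·tan 10.40° = 4.221 m.
Layer 2: sin θ = p·899 = 0.4204 → θ = 24.86°; offset = 24.5·tan 24.86° = 11.353 m.
Layer 3: sin θ = p·1140 = 0.5331 → θ = 32.22°; offset = 20.3·tan 32.22° = 12.792 m.
Σ offsets = 28.366 m.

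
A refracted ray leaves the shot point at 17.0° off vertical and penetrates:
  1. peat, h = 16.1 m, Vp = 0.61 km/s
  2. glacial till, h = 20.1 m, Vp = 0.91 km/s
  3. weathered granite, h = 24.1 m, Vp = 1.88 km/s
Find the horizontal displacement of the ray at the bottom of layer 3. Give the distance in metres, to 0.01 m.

64.74 m

p = sin θ₁/V₁ = sin 17.0°/0.61 = 4.7930e-01 s/km is conserved through the stack.
Layer 1: θ = 17.00°; offset = 16.1·tan 17.00° = 4.9223 m.
Layer 2: sin θ = p·0.91 = 0.4362 → θ = 25.86°; offset = 20.1·tan 25.86° = 9.7424 m.
Layer 3: sin θ = p·1.88 = 0.9011 → θ = 64.30°; offset = 24.1·tan 64.30° = 50.0770 m.
Σ offsets = 64.7416 m.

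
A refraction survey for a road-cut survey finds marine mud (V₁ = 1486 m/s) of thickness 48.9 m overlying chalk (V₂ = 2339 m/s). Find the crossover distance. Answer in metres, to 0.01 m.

207.10 m

x_cross = 2h·√((V₂+V₁)/(V₂−V₁)).
(V₂+V₁)/(V₂−V₁) = (2339+1486)/(2339−1486) = 4.4842; √ = 2.1176.
x_cross = 2·48.9·2.1176 = 207.10 m.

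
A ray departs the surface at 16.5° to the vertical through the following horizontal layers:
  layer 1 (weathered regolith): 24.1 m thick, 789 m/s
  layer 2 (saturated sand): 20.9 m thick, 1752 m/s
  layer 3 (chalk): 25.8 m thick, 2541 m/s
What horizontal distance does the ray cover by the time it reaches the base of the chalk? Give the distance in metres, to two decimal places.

Apply Snell's law at each interface; in layer i the horizontal offset is hᵢ·tan θᵢ.
Layer 1: θ = 16.50°; offset = 24.1·tan 16.50° = 7.1387 m.
Layer 2: sin θ = 1752·sin 16.5°/789 = 0.6307, θ = 39.10°; offset = 20.9·tan 39.10° = 16.9845 m.
Layer 3: sin θ = 2541·sin 16.5°/789 = 0.9147, θ = 66.16°; offset = 25.8·tan 66.16° = 58.3871 m.
Summing the layer offsets gives 82.5104 m.

82.51 m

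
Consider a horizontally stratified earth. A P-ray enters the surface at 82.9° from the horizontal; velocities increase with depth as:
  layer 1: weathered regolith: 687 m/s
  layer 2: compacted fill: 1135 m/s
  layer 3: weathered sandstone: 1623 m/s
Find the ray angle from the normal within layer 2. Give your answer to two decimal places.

11.78°

From the normal: θ₁ = 90° − 82.9° = 7.1°.
Snell's law across each interface conserves sin θ / V, so sin θ_2 = V_2·sin θ₁/V₁.
sin θ_2 = 1135 × sin 7.1° / 687 = 0.2042.
θ_2 = 11.78° from the vertical.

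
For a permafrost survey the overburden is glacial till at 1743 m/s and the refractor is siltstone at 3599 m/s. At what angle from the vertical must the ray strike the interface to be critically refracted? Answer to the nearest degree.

Critical incidence: sin θ_c = V₁/V₂ = 1743/3599 = 0.4843.
θ_c = arcsin 0.4843 = 28.97°.

29°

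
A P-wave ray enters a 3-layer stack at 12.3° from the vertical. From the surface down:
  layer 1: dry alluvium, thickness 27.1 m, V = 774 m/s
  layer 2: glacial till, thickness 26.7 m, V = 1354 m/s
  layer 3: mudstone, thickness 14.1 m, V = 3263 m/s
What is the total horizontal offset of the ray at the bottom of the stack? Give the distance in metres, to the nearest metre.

45 m

Apply Snell's law at each interface; in layer i the horizontal offset is hᵢ·tan θᵢ.
Layer 1: θ = 12.30°; offset = 27.1·tan 12.30° = 5.909 m.
Layer 2: sin θ = 1354·sin 12.3°/774 = 0.3727, θ = 21.88°; offset = 26.7·tan 21.88° = 10.723 m.
Layer 3: sin θ = 3263·sin 12.3°/774 = 0.8981, θ = 63.91°; offset = 14.1·tan 63.91° = 28.791 m.
Total horizontal offset = 45.423 m.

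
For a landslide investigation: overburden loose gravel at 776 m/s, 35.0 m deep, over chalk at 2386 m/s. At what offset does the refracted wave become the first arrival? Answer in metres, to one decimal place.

98.1 m

x_cross = 2h·√((V₂+V₁)/(V₂−V₁)).
(V₂+V₁)/(V₂−V₁) = (2386+776)/(2386−776) = 1.9640; √ = 1.4014.
x_cross = 2·35.0·1.4014 = 98.10 m.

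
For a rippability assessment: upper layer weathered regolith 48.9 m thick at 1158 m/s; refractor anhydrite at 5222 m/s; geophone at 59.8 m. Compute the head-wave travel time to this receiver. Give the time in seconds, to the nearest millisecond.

t = x/V₂ + 2h·√(V₂²−V₁²)/(V₁V₂).
√(V₂²−V₁²) = √(5222²−1158²) = 5092.0 m/s; delay term = 2·48.9·5092.0/(1158·5222) = 0.08235 s.
t = 59.8/5222 + 0.08235 = 0.09380 s.

0.094 s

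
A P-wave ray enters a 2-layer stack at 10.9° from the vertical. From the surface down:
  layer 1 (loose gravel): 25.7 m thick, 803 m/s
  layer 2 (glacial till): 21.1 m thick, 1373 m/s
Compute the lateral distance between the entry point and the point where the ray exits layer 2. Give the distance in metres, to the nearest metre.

p = sin θ₁/V₁ = sin 10.9°/803 = 2.3549e-04 s/m is conserved through the stack.
Layer 1: θ = 10.90°; offset = 25.7·tan 10.90° = 4.949 m.
Layer 2: sin θ = p·1373 = 0.3233 → θ = 18.86°; offset = 21.1·tan 18.86° = 7.209 m.
Summing the layer offsets gives 12.158 m.

12 m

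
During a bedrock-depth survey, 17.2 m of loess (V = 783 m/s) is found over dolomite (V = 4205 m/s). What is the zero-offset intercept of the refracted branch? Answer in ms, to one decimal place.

θ_c = arcsin(V₁/V₂) = arcsin(783/4205) = 10.73°; cos θ_c = 0.9825.
tᵢ = 2h·cos θ_c / V₁ = 2·17.2·0.9825 / 783 = 0.04317 s.

43.2 ms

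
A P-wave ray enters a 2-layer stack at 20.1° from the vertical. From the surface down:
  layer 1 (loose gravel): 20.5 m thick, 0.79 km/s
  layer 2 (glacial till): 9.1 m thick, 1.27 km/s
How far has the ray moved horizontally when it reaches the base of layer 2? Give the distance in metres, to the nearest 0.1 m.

13.5 m

Apply Snell's law at each interface; in layer i the horizontal offset is hᵢ·tan θᵢ.
Layer 1: θ = 20.10°; offset = 20.5·tan 20.10° = 7.502 m.
Layer 2: sin θ = 1.27·sin 20.1°/0.79 = 0.5525, θ = 33.54°; offset = 9.1·tan 33.54° = 6.031 m.
Σ offsets = 13.533 m.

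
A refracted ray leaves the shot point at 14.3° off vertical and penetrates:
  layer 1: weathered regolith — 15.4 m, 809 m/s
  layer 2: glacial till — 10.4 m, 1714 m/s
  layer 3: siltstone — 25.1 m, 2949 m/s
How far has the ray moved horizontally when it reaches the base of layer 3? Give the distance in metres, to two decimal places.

p = sin θ₁/V₁ = sin 14.3°/809 = 3.0531e-04 s/m is conserved through the stack.
Layer 1: θ = 14.30°; offset = 15.4·tan 14.30° = 3.9254 m.
Layer 2: sin θ = p·1714 = 0.5233 → θ = 31.55°; offset = 10.4·tan 31.55° = 6.3867 m.
Layer 3: sin θ = p·2949 = 0.9004 → θ = 64.21°; offset = 25.1·tan 64.21° = 51.9377 m.
Summing the layer offsets gives 62.2499 m.

62.25 m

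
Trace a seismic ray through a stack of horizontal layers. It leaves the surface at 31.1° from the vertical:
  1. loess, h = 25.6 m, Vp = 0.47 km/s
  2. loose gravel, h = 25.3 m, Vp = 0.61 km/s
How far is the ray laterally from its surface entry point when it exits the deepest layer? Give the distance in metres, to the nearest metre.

p = sin θ₁/V₁ = sin 31.1°/0.47 = 1.0990e+00 s/km is conserved through the stack.
Layer 1: θ = 31.10°; offset = 25.6·tan 31.10° = 15.443 m.
Layer 2: sin θ = p·0.61 = 0.6704 → θ = 42.10°; offset = 25.3·tan 42.10° = 22.858 m.
Σ offsets = 38.301 m.

38 m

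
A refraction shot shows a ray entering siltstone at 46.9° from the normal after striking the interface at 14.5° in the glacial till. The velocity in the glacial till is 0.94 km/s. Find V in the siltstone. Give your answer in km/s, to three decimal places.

Snell's law: sin 14.5°/V₁ = sin 46.9°/V₂.
V₂ = V₁·sin 46.9°/sin 14.5° = 0.94 × 2.9162 = 2.741 km/s.

2.741 km/s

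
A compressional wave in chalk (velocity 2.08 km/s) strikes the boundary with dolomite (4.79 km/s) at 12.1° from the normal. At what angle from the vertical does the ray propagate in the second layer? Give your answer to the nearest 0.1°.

28.9°

Snell's law: sin θ₂ = (V₂/V₁)·sin θ₁ = (4.79/2.08)·sin 12.1° = 0.4827.
θ₂ = arcsin 0.4827 = 28.86° from the normal.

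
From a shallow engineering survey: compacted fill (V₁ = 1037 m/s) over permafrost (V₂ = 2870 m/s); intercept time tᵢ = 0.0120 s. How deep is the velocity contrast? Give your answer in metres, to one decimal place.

θ_c = arcsin(1037/2870) = 21.18°; cos θ_c = 0.9324.
tᵢ = 2h cos θ_c/V₁ ⇒ h = tᵢ·V₁/(2 cos θ_c) = 0.012·1037/(2·0.9324) = 6.67 m.

6.7 m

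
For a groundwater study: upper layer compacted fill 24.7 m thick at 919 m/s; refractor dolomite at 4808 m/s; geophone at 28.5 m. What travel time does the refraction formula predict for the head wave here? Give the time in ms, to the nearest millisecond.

θ_c = arcsin(V₁/V₂) = arcsin(919/4808) = 11.02°, cos θ_c = 0.9816.
Intercept time tᵢ = 2h cos θ_c / V₁ = 2·24.7·0.9816/919 = 0.05276 s.
t = x/V₂ + tᵢ = 28.5/4808 + 0.05276 = 0.05869 s.

59 ms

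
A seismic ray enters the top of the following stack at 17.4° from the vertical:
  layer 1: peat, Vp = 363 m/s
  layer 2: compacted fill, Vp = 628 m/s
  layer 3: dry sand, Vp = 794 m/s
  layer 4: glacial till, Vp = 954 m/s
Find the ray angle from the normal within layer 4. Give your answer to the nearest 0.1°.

51.8°

Snell's law across each interface conserves sin θ / V, so sin θ_4 = V_4·sin θ₁/V₁.
sin θ_4 = 954 × sin 17.4° / 363 = 0.7859.
θ_4 = arcsin 0.7859 = 51.80°.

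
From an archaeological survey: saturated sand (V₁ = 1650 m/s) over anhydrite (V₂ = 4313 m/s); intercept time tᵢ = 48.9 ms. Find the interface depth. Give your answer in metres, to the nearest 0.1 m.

h = tᵢ·V₁·V₂ / (2·√(V₂²−V₁²)).
√(V₂²−V₁²) = √(4313² − 1650²) = 3984.9 m/s.
h = 0.0489 s × 1650 × 4313 / (2 × 3984.9) = 43.66 m.

43.7 m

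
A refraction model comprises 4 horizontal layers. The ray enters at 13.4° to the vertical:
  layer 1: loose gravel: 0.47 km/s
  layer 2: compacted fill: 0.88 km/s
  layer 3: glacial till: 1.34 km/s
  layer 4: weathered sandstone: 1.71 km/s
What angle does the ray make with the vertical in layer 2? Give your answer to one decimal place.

25.7°

Snell's law across each interface conserves sin θ / V, so sin θ_2 = V_2·sin θ₁/V₁.
sin θ_2 = 0.88 × sin 13.4° / 0.47 = 0.4339.
θ_2 = arcsin 0.4339 = 25.72°.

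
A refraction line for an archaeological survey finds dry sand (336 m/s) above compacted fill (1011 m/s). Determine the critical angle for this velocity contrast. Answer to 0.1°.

19.4°

Critical incidence: sin θ_c = V₁/V₂ = 336/1011 = 0.3323.
θ_c = arcsin 0.3323 = 19.41°.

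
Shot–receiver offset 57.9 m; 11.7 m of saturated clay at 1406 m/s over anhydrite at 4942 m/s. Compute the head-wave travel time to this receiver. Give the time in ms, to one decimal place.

27.7 ms

t = x/V₂ + 2h·√(V₂²−V₁²)/(V₁V₂).
√(V₂²−V₁²) = √(4942²−1406²) = 4737.8 m/s; delay term = 2·11.7·4737.8/(1406·4942) = 0.01596 s.
t = 57.9/4942 + 0.01596 = 0.02767 s.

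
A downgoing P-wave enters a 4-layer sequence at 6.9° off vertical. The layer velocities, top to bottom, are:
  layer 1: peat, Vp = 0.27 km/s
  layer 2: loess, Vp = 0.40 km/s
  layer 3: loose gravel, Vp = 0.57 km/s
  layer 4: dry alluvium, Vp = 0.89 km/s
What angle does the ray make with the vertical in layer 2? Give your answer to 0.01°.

Ray parameter p = sin 6.9° / 0.27 = 4.4495e-01 s/km.
sin θ_2 = p·V_2 = 4.4495e-01 × 0.40 = 0.1780.
θ_2 = 10.25° from the vertical.

10.25°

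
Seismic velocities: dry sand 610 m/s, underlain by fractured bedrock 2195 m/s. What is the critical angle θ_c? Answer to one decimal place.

16.1°

Critical incidence: sin θ_c = V₁/V₂ = 610/2195 = 0.2779.
θ_c = arcsin 0.2779 = 16.14°.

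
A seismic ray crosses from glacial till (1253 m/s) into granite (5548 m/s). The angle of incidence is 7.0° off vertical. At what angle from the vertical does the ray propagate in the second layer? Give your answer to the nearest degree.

33°

sin θ₁/V₁ = sin θ₂/V₂ ⇒ sin θ₂ = 5548·sin 7.0°/1253 = 5548·0.1219/1253 = 0.5396.
θ₂ = sin⁻¹(0.5396) = 32.66° (from vertical).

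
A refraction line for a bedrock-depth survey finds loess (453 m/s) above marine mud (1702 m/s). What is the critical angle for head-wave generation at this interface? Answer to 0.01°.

At critical incidence the refracted ray runs along the interface (θ₂ = 90°), so sin θ_c = V₁/V₂.
θ_c = arcsin(453/1702) = arcsin 0.2662 = 15.44°.

15.44°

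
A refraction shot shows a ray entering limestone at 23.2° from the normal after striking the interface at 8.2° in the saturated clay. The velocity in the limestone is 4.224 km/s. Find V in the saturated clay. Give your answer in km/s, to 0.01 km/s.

Snell's law: sin 8.2°/V₁ = sin 23.2°/V₂.
V₁ = V₂·sin 8.2°/sin 23.2° = 4.224 × 0.3621 = 1.53 km/s.

1.53 km/s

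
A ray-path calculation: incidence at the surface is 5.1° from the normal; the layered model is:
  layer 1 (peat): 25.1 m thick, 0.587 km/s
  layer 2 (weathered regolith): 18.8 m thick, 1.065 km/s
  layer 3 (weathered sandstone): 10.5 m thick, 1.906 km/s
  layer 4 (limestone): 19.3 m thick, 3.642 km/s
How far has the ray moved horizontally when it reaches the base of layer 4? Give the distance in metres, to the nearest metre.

Apply Snell's law at each interface; in layer i the horizontal offset is hᵢ·tan θᵢ.
Layer 1: θ = 5.10°; offset = 25.1·tan 5.10° = 2.240 m.
Layer 2: sin θ = 1.065·sin 5.1°/0.587 = 0.1613, θ = 9.28°; offset = 18.8·tan 9.28° = 3.072 m.
Layer 3: sin θ = 1.906·sin 5.1°/0.587 = 0.2886, θ = 16.78°; offset = 10.5·tan 16.78° = 3.165 m.
Layer 4: sin θ = 3.642·sin 5.1°/0.587 = 0.5515, θ = 33.47°; offset = 19.3·tan 33.47° = 12.761 m.
Summing the layer offsets gives 21.239 m.

21 m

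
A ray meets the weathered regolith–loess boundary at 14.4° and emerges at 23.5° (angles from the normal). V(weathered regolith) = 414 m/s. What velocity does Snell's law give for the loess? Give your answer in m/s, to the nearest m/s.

664 m/s

Snell's law: sin 14.4°/V₁ = sin 23.5°/V₂.
V₂ = V₁·sin 23.5°/sin 14.4° = 414 × 1.6034 = 663.81 m/s.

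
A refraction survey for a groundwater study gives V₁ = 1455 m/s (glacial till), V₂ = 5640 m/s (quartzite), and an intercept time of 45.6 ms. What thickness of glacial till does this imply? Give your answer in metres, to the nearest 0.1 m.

θ_c = arcsin(1455/5640) = 14.95°; cos θ_c = 0.9662.
tᵢ = 2h cos θ_c/V₁ ⇒ h = tᵢ·V₁/(2 cos θ_c) = 0.0456·1455/(2·0.9662) = 34.34 m.

34.3 m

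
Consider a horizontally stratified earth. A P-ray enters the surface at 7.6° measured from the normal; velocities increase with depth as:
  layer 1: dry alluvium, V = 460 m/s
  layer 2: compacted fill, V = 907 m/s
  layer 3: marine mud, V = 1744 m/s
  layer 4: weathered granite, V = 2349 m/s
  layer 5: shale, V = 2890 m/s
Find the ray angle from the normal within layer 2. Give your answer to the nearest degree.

Snell's law across each interface conserves sin θ / V, so sin θ_2 = V_2·sin θ₁/V₁.
sin θ_2 = 907 × sin 7.6° / 460 = 0.2608.
θ_2 = arcsin 0.2608 = 15.12°.

15°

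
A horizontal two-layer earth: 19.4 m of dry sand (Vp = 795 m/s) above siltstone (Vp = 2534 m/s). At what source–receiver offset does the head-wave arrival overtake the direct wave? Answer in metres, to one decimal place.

53.7 m

x_cross = 2h·√((V₂+V₁)/(V₂−V₁)).
(V₂+V₁)/(V₂−V₁) = (2534+795)/(2534−795) = 1.9143; √ = 1.3836.
x_cross = 2·19.4·1.3836 = 53.68 m.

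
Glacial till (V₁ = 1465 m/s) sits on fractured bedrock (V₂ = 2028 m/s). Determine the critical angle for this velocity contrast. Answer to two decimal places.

46.25°

Critical incidence: sin θ_c = V₁/V₂ = 1465/2028 = 0.7224.
θ_c = arcsin 0.7224 = 46.25°.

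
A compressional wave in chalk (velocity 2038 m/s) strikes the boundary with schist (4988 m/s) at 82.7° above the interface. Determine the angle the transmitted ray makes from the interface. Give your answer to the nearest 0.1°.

Convert to the normal: θ₁ = 90° − 82.7° = 7.3°.
sin θ₁/V₁ = sin θ₂/V₂ ⇒ sin θ₂ = 4988·sin 7.3°/2038 = 4988·0.1271/2038 = 0.3110.
θ₂ = sin⁻¹(0.3110) = 18.12° (from vertical).
From the interface: 90° − 18.12° = 71.88°.

71.9°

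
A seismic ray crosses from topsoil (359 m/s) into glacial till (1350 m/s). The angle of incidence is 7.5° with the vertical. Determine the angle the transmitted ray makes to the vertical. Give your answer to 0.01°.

Snell's law: sin θ₂ = (V₂/V₁)·sin θ₁ = (1350/359)·sin 7.5° = 0.4908.
θ₂ = arcsin 0.4908 = 29.40° from the normal.

29.40°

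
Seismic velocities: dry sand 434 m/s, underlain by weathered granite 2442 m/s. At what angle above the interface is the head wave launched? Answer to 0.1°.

79.8°

Critical incidence: sin θ_c = V₁/V₂ = 434/2442 = 0.1777.
θ_c = arcsin 0.1777 = 10.24°.
Measured from the interface: 90° − 10.24° = 79.76°.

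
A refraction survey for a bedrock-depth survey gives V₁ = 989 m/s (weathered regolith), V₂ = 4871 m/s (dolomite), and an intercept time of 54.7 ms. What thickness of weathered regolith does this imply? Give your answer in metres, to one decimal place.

θ_c = arcsin(989/4871) = 11.71°; cos θ_c = 0.9792.
tᵢ = 2h cos θ_c/V₁ ⇒ h = tᵢ·V₁/(2 cos θ_c) = 0.0547·989/(2·0.9792) = 27.62 m.

27.6 m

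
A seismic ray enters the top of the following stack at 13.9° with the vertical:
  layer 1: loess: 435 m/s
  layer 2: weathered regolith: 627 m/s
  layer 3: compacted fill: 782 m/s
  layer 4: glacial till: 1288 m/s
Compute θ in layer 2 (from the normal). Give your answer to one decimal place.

Snell's law across each interface conserves sin θ / V, so sin θ_2 = V_2·sin θ₁/V₁.
sin θ_2 = 627 × sin 13.9° / 435 = 0.3463.
θ_2 = arcsin 0.3463 = 20.26°.

20.3°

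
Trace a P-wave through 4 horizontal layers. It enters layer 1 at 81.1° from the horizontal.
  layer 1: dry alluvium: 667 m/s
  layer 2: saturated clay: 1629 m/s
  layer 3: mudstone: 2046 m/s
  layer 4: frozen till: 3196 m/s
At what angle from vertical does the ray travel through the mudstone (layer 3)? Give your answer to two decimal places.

28.33°

From the normal: θ₁ = 90° − 81.1° = 8.9°.
Snell's law across each interface conserves sin θ / V, so sin θ_3 = V_3·sin θ₁/V₁.
sin θ_3 = 2046 × sin 8.9° / 667 = 0.4746.
θ_3 = arcsin 0.4746 = 28.33°.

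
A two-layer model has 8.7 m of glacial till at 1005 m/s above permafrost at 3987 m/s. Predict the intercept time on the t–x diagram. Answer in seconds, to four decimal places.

0.0168 s

tᵢ = 2h·√(V₂²−V₁²)/(V₁V₂).
√(V₂²−V₁²) = √(3987²−1005²) = 3858.3 m/s.
tᵢ = 2·8.7·3858.3/(1005·3987) = 0.01675 s.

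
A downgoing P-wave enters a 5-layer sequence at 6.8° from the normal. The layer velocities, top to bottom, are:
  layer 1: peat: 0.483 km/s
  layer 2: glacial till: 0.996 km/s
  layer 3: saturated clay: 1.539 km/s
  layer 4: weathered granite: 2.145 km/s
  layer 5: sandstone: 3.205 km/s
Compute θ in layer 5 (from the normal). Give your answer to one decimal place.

Snell's law across each interface conserves sin θ / V, so sin θ_5 = V_5·sin θ₁/V₁.
sin θ_5 = 3.205 × sin 6.8° / 0.483 = 0.7857.
θ_5 = 51.78° from the vertical.

51.8°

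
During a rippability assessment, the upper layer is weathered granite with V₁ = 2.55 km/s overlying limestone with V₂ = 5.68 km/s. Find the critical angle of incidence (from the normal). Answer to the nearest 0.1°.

At critical incidence the refracted ray runs along the interface (θ₂ = 90°), so sin θ_c = V₁/V₂.
θ_c = arcsin(2.55/5.68) = arcsin 0.4489 = 26.68°.

26.7°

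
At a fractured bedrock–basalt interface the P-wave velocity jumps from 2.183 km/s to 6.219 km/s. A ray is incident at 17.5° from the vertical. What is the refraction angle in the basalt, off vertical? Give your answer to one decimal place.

58.9°

Snell's law: sin θ₂ = (V₂/V₁)·sin θ₁ = (6.219/2.183)·sin 17.5° = 0.8567.
θ₂ = arcsin 0.8567 = 58.94° from the normal.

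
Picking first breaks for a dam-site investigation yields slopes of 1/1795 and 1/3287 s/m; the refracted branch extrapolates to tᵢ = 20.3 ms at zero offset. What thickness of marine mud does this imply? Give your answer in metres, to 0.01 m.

h = tᵢ·V₁·V₂ / (2·√(V₂²−V₁²)).
√(V₂²−V₁²) = √(3287² − 1795²) = 2753.6 m/s.
h = 0.0203 s × 1795 × 3287 / (2 × 2753.6) = 21.75 m.

21.75 m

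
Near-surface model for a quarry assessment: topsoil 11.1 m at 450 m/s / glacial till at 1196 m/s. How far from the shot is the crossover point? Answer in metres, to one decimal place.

x_cross = 2h·√((V₂+V₁)/(V₂−V₁)).
(V₂+V₁)/(V₂−V₁) = (1196+450)/(1196−450) = 2.2064; √ = 1.4854.
x_cross = 2·11.1·1.4854 = 32.98 m.

33.0 m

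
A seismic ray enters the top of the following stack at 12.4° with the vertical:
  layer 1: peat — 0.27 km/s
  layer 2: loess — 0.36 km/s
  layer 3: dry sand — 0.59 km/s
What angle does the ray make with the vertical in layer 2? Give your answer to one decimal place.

16.6°

Ray parameter p = sin 12.4° / 0.27 = 7.9532e-01 s/km.
sin θ_2 = p·V_2 = 7.9532e-01 × 0.36 = 0.2863.
θ_2 = 16.64° from the vertical.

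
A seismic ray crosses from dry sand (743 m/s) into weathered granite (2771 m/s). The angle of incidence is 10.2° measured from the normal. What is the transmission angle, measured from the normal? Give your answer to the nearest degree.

41°

sin θ₁/V₁ = sin θ₂/V₂ ⇒ sin θ₂ = 2771·sin 10.2°/743 = 2771·0.1771/743 = 0.6604.
θ₂ = sin⁻¹(0.6604) = 41.33° (from vertical).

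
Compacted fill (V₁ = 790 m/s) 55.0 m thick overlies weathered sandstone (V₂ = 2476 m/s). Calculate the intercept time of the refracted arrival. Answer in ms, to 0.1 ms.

132.0 ms

θ_c = arcsin(V₁/V₂) = arcsin(790/2476) = 18.61°; cos θ_c = 0.9477.
tᵢ = 2h·cos θ_c / V₁ = 2·55.0·0.9477 / 790 = 0.13196 s.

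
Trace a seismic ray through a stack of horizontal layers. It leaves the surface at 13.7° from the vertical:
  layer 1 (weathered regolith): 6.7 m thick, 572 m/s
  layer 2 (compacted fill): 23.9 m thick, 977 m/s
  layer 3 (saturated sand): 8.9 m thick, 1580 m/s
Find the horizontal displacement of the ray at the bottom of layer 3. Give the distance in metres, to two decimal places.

19.90 m

Apply Snell's law at each interface; in layer i the horizontal offset is hᵢ·tan θᵢ.
Layer 1: θ = 13.70°; offset = 6.7·tan 13.70° = 1.6333 m.
Layer 2: sin θ = 977·sin 13.7°/572 = 0.4045, θ = 23.86°; offset = 23.9·tan 23.86° = 10.5719 m.
Layer 3: sin θ = 1580·sin 13.7°/572 = 0.6542, θ = 40.86°; offset = 8.9·tan 40.86° = 7.6984 m.
Total horizontal offset = 19.9035 m.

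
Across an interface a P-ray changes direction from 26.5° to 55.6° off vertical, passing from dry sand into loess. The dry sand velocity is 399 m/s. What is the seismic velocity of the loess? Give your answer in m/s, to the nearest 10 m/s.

740 m/s

Snell's law: sin 26.5°/V₁ = sin 55.6°/V₂.
V₂ = V₁·sin 55.6°/sin 26.5° = 399 × 1.8492 = 737.83 m/s.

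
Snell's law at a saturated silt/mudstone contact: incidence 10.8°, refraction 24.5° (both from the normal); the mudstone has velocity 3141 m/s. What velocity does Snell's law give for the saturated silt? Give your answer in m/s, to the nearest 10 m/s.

1420 m/s

Snell's law: sin 10.8°/V₁ = sin 24.5°/V₂.
V₁ = V₂·sin 10.8°/sin 24.5° = 3141 × 0.4519 = 1419.28 m/s.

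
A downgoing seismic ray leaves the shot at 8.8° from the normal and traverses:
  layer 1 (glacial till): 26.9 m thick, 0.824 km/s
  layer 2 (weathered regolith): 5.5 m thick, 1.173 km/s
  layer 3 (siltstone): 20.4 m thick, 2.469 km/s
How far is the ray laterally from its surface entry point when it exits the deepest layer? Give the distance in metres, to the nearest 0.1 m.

Apply Snell's law at each interface; in layer i the horizontal offset is hᵢ·tan θᵢ.
Layer 1: θ = 8.80°; offset = 26.9·tan 8.80° = 4.164 m.
Layer 2: sin θ = 1.173·sin 8.8°/0.824 = 0.2178, θ = 12.58°; offset = 5.5·tan 12.58° = 1.227 m.
Layer 3: sin θ = 2.469·sin 8.8°/0.824 = 0.4584, θ = 27.28°; offset = 20.4·tan 27.28° = 10.522 m.
Total horizontal offset = 15.914 m.

15.9 m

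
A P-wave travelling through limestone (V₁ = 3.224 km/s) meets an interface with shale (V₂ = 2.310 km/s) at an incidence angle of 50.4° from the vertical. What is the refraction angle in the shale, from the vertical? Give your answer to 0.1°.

Snell's law: sin θ₂ = (V₂/V₁)·sin θ₁ = (2.310/3.224)·sin 50.4° = 0.5521.
θ₂ = arcsin 0.5521 = 33.51° from the normal.

33.5°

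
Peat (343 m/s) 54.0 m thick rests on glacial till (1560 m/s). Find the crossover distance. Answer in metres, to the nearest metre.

135 m

θ_c = arcsin(343/1560) = 12.70°, so cos θ_c = 0.9755 and tᵢ = 2h cos θ_c/V₁ = 0.3072 s.
At crossover x/V₁ = x/V₂ + tᵢ ⇒ x = tᵢ/(1/V₁ − 1/V₂) = 0.30716/(2.9155e-03 − 6.4103e-04) = 135.05 m.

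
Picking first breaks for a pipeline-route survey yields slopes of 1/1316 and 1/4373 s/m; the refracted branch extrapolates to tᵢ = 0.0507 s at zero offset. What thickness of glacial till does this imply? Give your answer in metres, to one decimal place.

h = tᵢ·V₁·V₂ / (2·√(V₂²−V₁²)).
√(V₂²−V₁²) = √(4373² − 1316²) = 4170.3 m/s.
h = 0.0507 s × 1316 × 4373 / (2 × 4170.3) = 34.98 m.

35.0 m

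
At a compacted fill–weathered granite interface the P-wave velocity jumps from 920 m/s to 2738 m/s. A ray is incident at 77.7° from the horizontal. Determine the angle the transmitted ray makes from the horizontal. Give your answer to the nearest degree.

Convert to the normal: θ₁ = 90° − 77.7° = 12.3°.
sin θ₁/V₁ = sin θ₂/V₂ ⇒ sin θ₂ = 2738·sin 12.3°/920 = 2738·0.2130/920 = 0.6340.
θ₂ = arcsin 0.6340 = 39.35° from the normal.
From the interface: 90° − 39.35° = 50.65°.

51°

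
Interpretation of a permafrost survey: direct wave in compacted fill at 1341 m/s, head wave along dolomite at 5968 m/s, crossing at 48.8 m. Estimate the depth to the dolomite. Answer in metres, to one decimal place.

19.4 m

h = (x_cross/2)·√((V₂−V₁)/(V₂+V₁)).
(V₂−V₁)/(V₂+V₁) = (5968−1341)/(5968+1341) = 0.6331; √ = 0.7956.
h = (48.8/2)·0.7956 = 19.41 m.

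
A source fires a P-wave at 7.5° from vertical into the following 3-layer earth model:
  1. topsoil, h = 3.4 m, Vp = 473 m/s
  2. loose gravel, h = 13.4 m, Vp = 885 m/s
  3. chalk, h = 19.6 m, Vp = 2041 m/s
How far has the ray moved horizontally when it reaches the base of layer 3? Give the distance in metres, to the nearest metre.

17 m

Apply Snell's law at each interface; in layer i the horizontal offset is hᵢ·tan θᵢ.
Layer 1: θ = 7.50°; offset = 3.4·tan 7.50° = 0.448 m.
Layer 2: sin θ = 885·sin 7.5°/473 = 0.2442, θ = 14.14°; offset = 13.4·tan 14.14° = 3.375 m.
Layer 3: sin θ = 2041·sin 7.5°/473 = 0.5632, θ = 34.28°; offset = 19.6·tan 34.28° = 13.360 m.
Summing the layer offsets gives 17.182 m.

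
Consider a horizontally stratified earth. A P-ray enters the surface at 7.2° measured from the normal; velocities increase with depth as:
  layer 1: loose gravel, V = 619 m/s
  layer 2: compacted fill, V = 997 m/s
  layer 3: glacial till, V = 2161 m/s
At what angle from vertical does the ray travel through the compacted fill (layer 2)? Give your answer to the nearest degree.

12°

Ray parameter p = sin 7.2° / 619 = 2.0248e-04 s/m.
sin θ_2 = p·V_2 = 2.0248e-04 × 997 = 0.2019.
θ_2 = arcsin 0.2019 = 11.65°.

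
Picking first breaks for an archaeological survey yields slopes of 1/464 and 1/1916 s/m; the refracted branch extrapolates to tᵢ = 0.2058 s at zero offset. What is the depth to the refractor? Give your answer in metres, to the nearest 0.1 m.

49.2 m

θ_c = arcsin(464/1916) = 14.01°; cos θ_c = 0.9702.
tᵢ = 2h cos θ_c/V₁ ⇒ h = tᵢ·V₁/(2 cos θ_c) = 0.2058·464/(2·0.9702) = 49.21 m.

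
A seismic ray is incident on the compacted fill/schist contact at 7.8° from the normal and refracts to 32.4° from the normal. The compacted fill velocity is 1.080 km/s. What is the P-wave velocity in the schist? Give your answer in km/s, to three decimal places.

sin 7.8° = 0.1357; sin 32.4° = 0.5358.
V₂ = V₁·(sin θ₂/sin θ₁) = 1.080·(0.5358/0.1357) = 4.264 km/s.

4.264 km/s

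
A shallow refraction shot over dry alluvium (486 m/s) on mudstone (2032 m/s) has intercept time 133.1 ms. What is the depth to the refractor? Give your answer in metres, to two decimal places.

h = tᵢ·V₁·V₂ / (2·√(V₂²−V₁²)).
√(V₂²−V₁²) = √(2032² − 486²) = 1973.0 m/s.
h = 0.1331 s × 486 × 2032 / (2 × 1973.0) = 33.31 m.

33.31 m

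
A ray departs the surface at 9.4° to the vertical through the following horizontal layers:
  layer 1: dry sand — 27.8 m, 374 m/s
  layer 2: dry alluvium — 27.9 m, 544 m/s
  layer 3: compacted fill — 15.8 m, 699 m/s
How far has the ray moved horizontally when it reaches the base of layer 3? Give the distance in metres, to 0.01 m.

16.49 m

p = sin θ₁/V₁ = sin 9.4°/374 = 4.3670e-04 s/m is conserved through the stack.
Layer 1: θ = 9.40°; offset = 27.8·tan 9.40° = 4.6023 m.
Layer 2: sin θ = p·544 = 0.2376 → θ = 13.74°; offset = 27.9·tan 13.74° = 6.8234 m.
Layer 3: sin θ = p·699 = 0.3053 → θ = 17.77°; offset = 15.8·tan 17.77° = 5.0647 m.
Summing the layer offsets gives 16.4904 m.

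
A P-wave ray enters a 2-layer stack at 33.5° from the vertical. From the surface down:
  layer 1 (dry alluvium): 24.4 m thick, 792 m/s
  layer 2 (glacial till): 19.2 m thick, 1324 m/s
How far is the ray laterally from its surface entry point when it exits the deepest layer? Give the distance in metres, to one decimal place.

p = sin θ₁/V₁ = sin 33.5°/792 = 6.9689e-04 s/m is conserved through the stack.
Layer 1: θ = 33.50°; offset = 24.4·tan 33.50° = 16.150 m.
Layer 2: sin θ = p·1324 = 0.9227 → θ = 67.32°; offset = 19.2·tan 67.32° = 45.947 m.
Σ offsets = 62.097 m.

62.1 m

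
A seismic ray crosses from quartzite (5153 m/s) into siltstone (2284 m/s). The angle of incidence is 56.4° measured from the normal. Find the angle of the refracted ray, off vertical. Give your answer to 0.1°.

sin θ₁/V₁ = sin θ₂/V₂ ⇒ sin θ₂ = 2284·sin 56.4°/5153 = 2284·0.8329/5153 = 0.3692.
θ₂ = sin⁻¹(0.3692) = 21.67° (from vertical).

21.7°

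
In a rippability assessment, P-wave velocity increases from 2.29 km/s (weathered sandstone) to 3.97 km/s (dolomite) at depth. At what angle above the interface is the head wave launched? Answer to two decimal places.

54.77°

Critical incidence: sin θ_c = V₁/V₂ = 2.29/3.97 = 0.5768.
θ_c = arcsin 0.5768 = 35.23°.
Measured from the interface: 90° − 35.23° = 54.77°.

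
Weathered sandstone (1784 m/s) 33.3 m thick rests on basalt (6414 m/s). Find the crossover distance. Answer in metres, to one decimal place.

θ_c = arcsin(1784/6414) = 16.15°, so cos θ_c = 0.9605 and tᵢ = 2h cos θ_c/V₁ = 0.0359 s.
At crossover x/V₁ = x/V₂ + tᵢ ⇒ x = tᵢ/(1/V₁ − 1/V₂) = 0.03586/(5.6054e-04 − 1.5591e-04) = 88.62 m.

88.6 m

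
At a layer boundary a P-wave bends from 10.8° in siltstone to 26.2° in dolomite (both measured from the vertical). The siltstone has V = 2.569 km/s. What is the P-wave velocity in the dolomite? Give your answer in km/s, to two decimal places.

6.05 km/s

Snell's law: sin 10.8°/V₁ = sin 26.2°/V₂.
V₂ = V₁·sin 26.2°/sin 10.8° = 2.569 × 2.3562 = 6.05 km/s.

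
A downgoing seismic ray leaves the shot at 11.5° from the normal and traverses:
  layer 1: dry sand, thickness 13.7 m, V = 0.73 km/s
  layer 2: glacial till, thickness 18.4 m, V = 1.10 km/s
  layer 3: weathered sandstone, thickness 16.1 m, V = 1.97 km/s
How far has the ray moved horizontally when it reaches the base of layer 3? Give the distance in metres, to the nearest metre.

19 m

Ray parameter p = sin 11.5° / 0.73 km/s = 2.7311e-01 s/km.
Layer 1: θ = 11.50°; offset = 13.7·tan 11.50° = 2.787 m.
Layer 2: sin θ = p·1.10 = 0.3004 → θ = 17.48°; offset = 18.4·tan 17.48° = 5.795 m.
Layer 3: sin θ = p·1.97 = 0.5380 → θ = 32.55°; offset = 16.1·tan 32.55° = 10.276 m.
Σ offsets = 18.859 m.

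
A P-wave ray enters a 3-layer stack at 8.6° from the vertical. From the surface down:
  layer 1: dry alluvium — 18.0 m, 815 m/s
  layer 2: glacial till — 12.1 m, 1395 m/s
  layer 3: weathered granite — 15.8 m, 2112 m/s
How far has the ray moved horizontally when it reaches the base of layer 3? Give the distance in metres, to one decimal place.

12.6 m

p = sin θ₁/V₁ = sin 8.6°/815 = 1.8348e-04 s/m is conserved through the stack.
Layer 1: θ = 8.60°; offset = 18.0·tan 8.60° = 2.722 m.
Layer 2: sin θ = p·1395 = 0.2560 → θ = 14.83°; offset = 12.1·tan 14.83° = 3.204 m.
Layer 3: sin θ = p·2112 = 0.3875 → θ = 22.80°; offset = 15.8·tan 22.80° = 6.642 m.
Σ offsets = 12.568 m.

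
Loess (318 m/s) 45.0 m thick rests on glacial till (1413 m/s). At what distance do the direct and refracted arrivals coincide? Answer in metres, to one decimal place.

113.2 m

θ_c = arcsin(318/1413) = 13.01°, so cos θ_c = 0.9743 and tᵢ = 2h cos θ_c/V₁ = 0.2758 s.
At crossover x/V₁ = x/V₂ + tᵢ ⇒ x = tᵢ/(1/V₁ − 1/V₂) = 0.27576/(3.1447e-03 − 7.0771e-04) = 113.16 m.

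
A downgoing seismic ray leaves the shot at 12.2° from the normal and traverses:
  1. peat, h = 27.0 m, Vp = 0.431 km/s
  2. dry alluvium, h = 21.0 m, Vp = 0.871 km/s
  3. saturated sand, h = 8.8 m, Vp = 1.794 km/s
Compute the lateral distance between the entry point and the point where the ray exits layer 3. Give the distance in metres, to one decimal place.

32.0 m

Apply Snell's law at each interface; in layer i the horizontal offset is hᵢ·tan θᵢ.
Layer 1: θ = 12.20°; offset = 27.0·tan 12.20° = 5.838 m.
Layer 2: sin θ = 0.871·sin 12.2°/0.431 = 0.4271, θ = 25.28°; offset = 21.0·tan 25.28° = 9.918 m.
Layer 3: sin θ = 1.794·sin 12.2°/0.431 = 0.8796, θ = 61.60°; offset = 8.8·tan 61.60° = 16.273 m.
Summing the layer offsets gives 32.029 m.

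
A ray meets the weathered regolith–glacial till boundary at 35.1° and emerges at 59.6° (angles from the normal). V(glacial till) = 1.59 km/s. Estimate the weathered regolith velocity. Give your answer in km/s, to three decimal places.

1.060 km/s

Snell's law: sin 35.1°/V₁ = sin 59.6°/V₂.
V₁ = V₂·sin 35.1°/sin 59.6° = 1.59 × 0.6667 = 1.060 km/s.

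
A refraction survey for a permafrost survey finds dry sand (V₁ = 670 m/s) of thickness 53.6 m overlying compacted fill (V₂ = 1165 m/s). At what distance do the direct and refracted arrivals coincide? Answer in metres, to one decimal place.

x_cross = 2h·√((V₂+V₁)/(V₂−V₁)).
(V₂+V₁)/(V₂−V₁) = (1165+670)/(1165−670) = 3.7071; √ = 1.9254.
x_cross = 2·53.6·1.9254 = 206.40 m.

206.4 m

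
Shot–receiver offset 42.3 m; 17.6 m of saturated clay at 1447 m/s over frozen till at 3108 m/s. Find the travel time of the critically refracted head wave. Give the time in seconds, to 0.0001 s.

0.0351 s

θ_c = arcsin(V₁/V₂) = arcsin(1447/3108) = 27.75°, cos θ_c = 0.8850.
Intercept time tᵢ = 2h cos θ_c / V₁ = 2·17.6·0.8850/1447 = 0.02153 s.
t = x/V₂ + tᵢ = 42.3/3108 + 0.02153 = 0.03514 s.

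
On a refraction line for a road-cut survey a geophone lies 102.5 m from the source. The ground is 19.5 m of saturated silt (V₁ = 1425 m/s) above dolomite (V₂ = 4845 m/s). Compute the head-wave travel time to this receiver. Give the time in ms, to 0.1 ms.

θ_c = arcsin(V₁/V₂) = arcsin(1425/4845) = 17.10°, cos θ_c = 0.9558.
Intercept time tᵢ = 2h cos θ_c / V₁ = 2·19.5·0.9558/1425 = 0.02616 s.
t = x/V₂ + tᵢ = 102.5/4845 + 0.02616 = 0.04731 s.

47.3 ms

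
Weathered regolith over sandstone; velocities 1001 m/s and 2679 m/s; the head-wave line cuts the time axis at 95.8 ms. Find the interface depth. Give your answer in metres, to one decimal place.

51.7 m

h = tᵢ·V₁·V₂ / (2·√(V₂²−V₁²)).
√(V₂²−V₁²) = √(2679² − 1001²) = 2485.0 m/s.
h = 0.0958 s × 1001 × 2679 / (2 × 2485.0) = 51.69 m.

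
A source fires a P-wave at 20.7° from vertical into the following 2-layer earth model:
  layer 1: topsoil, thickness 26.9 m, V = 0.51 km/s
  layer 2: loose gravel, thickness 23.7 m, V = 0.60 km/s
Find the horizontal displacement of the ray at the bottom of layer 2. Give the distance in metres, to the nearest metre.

21 m

Apply Snell's law at each interface; in layer i the horizontal offset is hᵢ·tan θᵢ.
Layer 1: θ = 20.70°; offset = 26.9·tan 20.70° = 10.165 m.
Layer 2: sin θ = 0.60·sin 20.7°/0.51 = 0.4159, θ = 24.57°; offset = 23.7·tan 24.57° = 10.837 m.
Σ offsets = 21.002 m.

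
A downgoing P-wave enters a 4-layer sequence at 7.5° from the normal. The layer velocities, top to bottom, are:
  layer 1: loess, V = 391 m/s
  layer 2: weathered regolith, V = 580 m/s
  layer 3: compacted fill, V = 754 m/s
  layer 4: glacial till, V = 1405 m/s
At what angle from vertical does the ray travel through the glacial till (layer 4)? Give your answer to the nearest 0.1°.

28.0°

Snell's law across each interface conserves sin θ / V, so sin θ_4 = V_4·sin θ₁/V₁.
sin θ_4 = 1405 × sin 7.5° / 391 = 0.4690.
θ_4 = arcsin 0.4690 = 27.97°.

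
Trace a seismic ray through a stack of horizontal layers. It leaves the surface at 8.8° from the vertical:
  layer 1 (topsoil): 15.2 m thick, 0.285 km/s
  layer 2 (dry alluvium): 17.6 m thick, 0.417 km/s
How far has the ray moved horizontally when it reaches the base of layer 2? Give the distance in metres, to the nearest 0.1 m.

6.4 m

Ray parameter p = sin 8.8° / 0.285 km/s = 5.3679e-01 s/km.
Layer 1: θ = 8.80°; offset = 15.2·tan 8.80° = 2.353 m.
Layer 2: sin θ = p·0.417 = 0.2238 → θ = 12.93°; offset = 17.6·tan 12.93° = 4.042 m.
Total horizontal offset = 6.395 m.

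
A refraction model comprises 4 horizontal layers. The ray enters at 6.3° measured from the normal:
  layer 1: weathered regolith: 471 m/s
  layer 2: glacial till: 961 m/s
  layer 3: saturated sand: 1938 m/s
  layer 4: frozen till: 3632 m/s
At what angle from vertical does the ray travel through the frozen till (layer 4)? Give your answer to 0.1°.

Snell's law across each interface conserves sin θ / V, so sin θ_4 = V_4·sin θ₁/V₁.
sin θ_4 = 3632 × sin 6.3° / 471 = 0.8462.
θ_4 = 57.80° from the vertical.

57.8°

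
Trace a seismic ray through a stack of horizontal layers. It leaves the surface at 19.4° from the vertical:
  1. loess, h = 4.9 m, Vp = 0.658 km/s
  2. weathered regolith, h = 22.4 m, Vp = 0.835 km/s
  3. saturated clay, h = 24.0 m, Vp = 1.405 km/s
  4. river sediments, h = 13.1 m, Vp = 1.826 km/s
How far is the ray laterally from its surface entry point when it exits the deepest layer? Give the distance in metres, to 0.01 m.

67.43 m

p = sin θ₁/V₁ = sin 19.4°/0.658 = 5.0480e-01 s/km is conserved through the stack.
Layer 1: θ = 19.40°; offset = 4.9·tan 19.40° = 1.7256 m.
Layer 2: sin θ = p·0.835 = 0.4215 → θ = 24.93°; offset = 22.4·tan 24.93° = 10.4120 m.
Layer 3: sin θ = p·1.405 = 0.7092 → θ = 45.17°; offset = 24.0·tan 45.17° = 24.1461 m.
Layer 4: sin θ = p·1.826 = 0.9218 → θ = 67.19°; offset = 13.1·tan 67.19° = 31.1433 m.
Σ offsets = 67.4270 m.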